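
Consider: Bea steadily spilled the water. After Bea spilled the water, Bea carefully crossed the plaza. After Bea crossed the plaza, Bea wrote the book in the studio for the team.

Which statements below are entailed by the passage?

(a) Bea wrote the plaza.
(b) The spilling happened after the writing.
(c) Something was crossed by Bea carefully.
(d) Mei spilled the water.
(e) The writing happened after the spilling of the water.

(c), (e)

(a) Not entailed — Bea wrote the book, not the plaza; the plaza belongs to the crossing event.
(b) Not entailed — the narrative places the spilling before the writing, not after.
(c) Entailed — the original entails any weakening of itself; this just generalizes the patient.
(d) Not entailed — the passage has Bea spilling the water, not Mei.
(e) Entailed — the narrative places the spilling before the writing.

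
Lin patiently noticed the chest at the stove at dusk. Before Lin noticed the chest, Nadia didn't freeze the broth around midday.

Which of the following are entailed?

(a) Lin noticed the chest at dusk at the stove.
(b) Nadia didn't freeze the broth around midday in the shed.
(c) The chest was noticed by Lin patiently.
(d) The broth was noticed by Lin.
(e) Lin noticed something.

(a) Entailed — every conjunct here is already in the original noticing event.
(b) Entailed — under negation, adding a further restriction is entailed: if no such freezing event occurred, none occurred in the shed either.
(c) Entailed — the original entails any weakening of itself; this just drops 'at the stove', 'at dusk'.
(d) Not entailed — Lin noticed the chest, not the broth; the broth belongs to the freezing event.
(e) Entailed — every conjunct here is already in the original noticing event.

(a), (b), (c), (e)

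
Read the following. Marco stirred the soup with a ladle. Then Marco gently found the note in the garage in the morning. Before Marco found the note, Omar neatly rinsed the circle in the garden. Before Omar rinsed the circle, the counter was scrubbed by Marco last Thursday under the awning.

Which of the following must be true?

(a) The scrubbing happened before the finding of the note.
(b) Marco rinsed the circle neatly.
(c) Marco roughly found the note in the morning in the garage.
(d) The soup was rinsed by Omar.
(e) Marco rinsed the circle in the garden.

(a)

(a) Entailed — the narrative places the scrubbing before the finding.
(b) Not entailed — the passage has Omar rinsing the circle, not Marco.
(c) Not entailed — 'roughly' adds a manner not in (and inconsistent with) the original.
(d) Not entailed — Omar rinsed the circle, not the soup; the soup belongs to the stirring event.
(e) Not entailed — the passage has Omar rinsing the circle, not Marco.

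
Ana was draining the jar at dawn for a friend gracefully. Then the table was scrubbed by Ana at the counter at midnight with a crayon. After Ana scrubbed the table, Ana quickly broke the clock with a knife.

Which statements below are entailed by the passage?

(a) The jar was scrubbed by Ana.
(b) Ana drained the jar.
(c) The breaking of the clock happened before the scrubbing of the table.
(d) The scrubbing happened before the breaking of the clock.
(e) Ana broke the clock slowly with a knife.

(a) Not entailed — Ana scrubbed the table, not the jar; the jar belongs to the draining event.
(b) Not entailed — 'was draining' is progressive on an accomplishment; it does not entail the completed 'drained'.
(c) Not entailed — the narrative places the scrubbing before the breaking, not after.
(d) Entailed — the narrative places the scrubbing before the breaking.
(e) Not entailed — 'slowly' adds a manner not in (and inconsistent with) the original.

(d)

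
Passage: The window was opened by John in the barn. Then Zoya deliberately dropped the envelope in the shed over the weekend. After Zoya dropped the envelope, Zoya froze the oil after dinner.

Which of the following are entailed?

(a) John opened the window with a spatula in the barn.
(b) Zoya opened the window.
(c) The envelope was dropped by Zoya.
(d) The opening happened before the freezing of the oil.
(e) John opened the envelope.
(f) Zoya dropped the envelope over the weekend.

(a) Not entailed — 'with a spatula' adds information not in the original event.
(b) Not entailed — the passage has John opening the window, not Zoya.
(c) Entailed — the original entails any weakening of itself; this just drops 'in the shed', 'deliberately', 'over the weekend'.
(d) Entailed — the narrative places the opening before the freezing.
(e) Not entailed — John opened the window, not the envelope; the envelope belongs to the dropping event.
(f) Entailed — this follows by dropping conjuncts from the dropping event's description.

(c), (d), (f)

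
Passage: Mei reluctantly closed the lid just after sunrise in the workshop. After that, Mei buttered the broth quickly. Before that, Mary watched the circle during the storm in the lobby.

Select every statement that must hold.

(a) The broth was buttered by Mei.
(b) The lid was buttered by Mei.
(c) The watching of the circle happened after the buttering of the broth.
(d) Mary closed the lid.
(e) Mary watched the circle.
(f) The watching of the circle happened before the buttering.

(a), (e), (f)

(a) Entailed — the original entails any weakening of itself; this just drops 'quickly'.
(b) Not entailed — Mei buttered the broth, not the lid; the lid belongs to the closing event.
(c) Not entailed — the narrative places the watching before the buttering, not after.
(d) Not entailed — the passage has Mei closing the lid, not Mary.
(e) Entailed — every conjunct here is already in the original watching event.
(f) Entailed — the narrative places the watching before the buttering.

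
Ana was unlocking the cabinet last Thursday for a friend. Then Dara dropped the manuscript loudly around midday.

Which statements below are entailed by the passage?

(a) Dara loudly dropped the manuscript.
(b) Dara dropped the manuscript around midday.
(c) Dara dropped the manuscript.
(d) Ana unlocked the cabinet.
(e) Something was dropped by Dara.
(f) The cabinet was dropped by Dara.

(a) Entailed — every conjunct here is already in the original dropping event.
(b) Entailed — the original entails any weakening of itself; this just drops 'loudly'.
(c) Entailed — the original entails any weakening of itself; this just drops 'around midday', 'loudly'.
(d) Not entailed — 'was unlocking' is progressive on an accomplishment; it does not entail the completed 'unlocked'.
(e) Entailed — dropping 'around midday', 'loudly' and generalizing the patient leaves a sub-description the original still satisfies.
(f) Not entailed — Dara dropped the manuscript, not the cabinet; the cabinet belongs to the unlocking event.

(a), (b), (c), (e)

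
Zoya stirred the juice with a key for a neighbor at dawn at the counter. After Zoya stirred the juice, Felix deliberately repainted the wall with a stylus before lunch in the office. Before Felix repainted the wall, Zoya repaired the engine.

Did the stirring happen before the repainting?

yes

The narrative orders the stirring before the repainting.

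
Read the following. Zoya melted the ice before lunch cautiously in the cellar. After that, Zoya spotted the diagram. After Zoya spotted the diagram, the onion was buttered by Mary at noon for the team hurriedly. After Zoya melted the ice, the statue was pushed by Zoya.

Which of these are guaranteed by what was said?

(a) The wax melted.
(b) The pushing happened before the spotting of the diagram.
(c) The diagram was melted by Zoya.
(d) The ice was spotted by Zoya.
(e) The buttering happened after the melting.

(e)

(a) Not entailed — the ice is what melted, not the wax.
(b) Not entailed — the narrative doesn't order the pushing relative to the spotting.
(c) Not entailed — Zoya melted the ice, not the diagram; the diagram belongs to the spotting event.
(d) Not entailed — Zoya spotted the diagram, not the ice; the ice belongs to the melting event.
(e) Entailed — the narrative places the melting before the buttering.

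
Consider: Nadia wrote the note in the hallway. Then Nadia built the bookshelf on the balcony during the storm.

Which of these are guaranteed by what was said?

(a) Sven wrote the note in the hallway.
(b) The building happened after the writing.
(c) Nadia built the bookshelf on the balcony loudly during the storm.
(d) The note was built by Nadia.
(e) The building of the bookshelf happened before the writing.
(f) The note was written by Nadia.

(b), (f)

(a) Not entailed — the passage has Nadia writing the note, not Sven.
(b) Entailed — the narrative places the writing before the building.
(c) Not entailed — 'loudly' adds information not in the original event.
(d) Not entailed — Nadia built the bookshelf, not the note; the note belongs to the writing event.
(e) Not entailed — the narrative places the writing before the building, not after.
(f) Entailed — dropping 'in the hallway' leaves a sub-description the original still satisfies.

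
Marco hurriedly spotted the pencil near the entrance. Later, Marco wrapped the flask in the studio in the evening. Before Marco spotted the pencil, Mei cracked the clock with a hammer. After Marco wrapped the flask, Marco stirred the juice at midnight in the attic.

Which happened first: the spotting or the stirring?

the spotting

The connectives place the spotting before the stirring.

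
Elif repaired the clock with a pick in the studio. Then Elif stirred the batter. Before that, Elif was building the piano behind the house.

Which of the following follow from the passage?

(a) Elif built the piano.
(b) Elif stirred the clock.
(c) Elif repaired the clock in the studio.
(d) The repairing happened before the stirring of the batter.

(c), (d)

(a) Not entailed — 'was building' is progressive on an accomplishment; it does not entail the completed 'built'.
(b) Not entailed — Elif stirred the batter, not the clock; the clock belongs to the repairing event.
(c) Entailed — every conjunct here is already in the original repairing event.
(d) Entailed — the narrative places the repairing before the stirring.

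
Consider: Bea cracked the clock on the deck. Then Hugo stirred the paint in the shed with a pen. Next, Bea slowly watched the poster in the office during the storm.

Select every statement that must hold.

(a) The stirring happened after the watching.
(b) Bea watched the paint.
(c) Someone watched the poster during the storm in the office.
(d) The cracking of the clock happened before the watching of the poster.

(c), (d)

(a) Not entailed — the narrative places the stirring before the watching, not after.
(b) Not entailed — Bea watched the poster, not the paint; the paint belongs to the stirring event.
(c) Entailed — dropping 'slowly' and generalizing the agent leaves a sub-description the original still satisfies.
(d) Entailed — the narrative places the cracking before the watching.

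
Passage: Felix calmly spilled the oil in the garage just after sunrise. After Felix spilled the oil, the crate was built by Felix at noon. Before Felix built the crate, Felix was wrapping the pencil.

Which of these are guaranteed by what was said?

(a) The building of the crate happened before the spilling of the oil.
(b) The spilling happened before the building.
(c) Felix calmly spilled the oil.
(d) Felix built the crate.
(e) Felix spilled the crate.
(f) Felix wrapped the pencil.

(b), (c), (d)

(a) Not entailed — the narrative places the spilling before the building, not after.
(b) Entailed — the narrative places the spilling before the building.
(c) Entailed — every conjunct here is already in the original spilling event.
(d) Entailed — every conjunct here is already in the original building event.
(e) Not entailed — Felix spilled the oil, not the crate; the crate belongs to the building event.
(f) Not entailed — 'was wrapping' is progressive on an accomplishment; it does not entail the completed 'wrapped'.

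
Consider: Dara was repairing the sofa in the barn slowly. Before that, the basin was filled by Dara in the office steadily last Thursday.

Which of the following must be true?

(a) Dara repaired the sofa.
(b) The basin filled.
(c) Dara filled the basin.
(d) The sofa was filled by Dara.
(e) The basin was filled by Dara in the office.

(b), (c), (e)

(a) Not entailed — 'was repairing' is progressive on an accomplishment; it does not entail the completed 'repaired'.
(b) Entailed — 'Dara filled the basin' is causative; it entails the inchoative 'the basin filled'.
(c) Entailed — this follows by dropping conjuncts from the filling event's description.
(d) Not entailed — Dara filled the basin, not the sofa; the sofa belongs to the repairing event.
(e) Entailed — dropping 'steadily', 'last Thursday' leaves a sub-description the original still satisfies.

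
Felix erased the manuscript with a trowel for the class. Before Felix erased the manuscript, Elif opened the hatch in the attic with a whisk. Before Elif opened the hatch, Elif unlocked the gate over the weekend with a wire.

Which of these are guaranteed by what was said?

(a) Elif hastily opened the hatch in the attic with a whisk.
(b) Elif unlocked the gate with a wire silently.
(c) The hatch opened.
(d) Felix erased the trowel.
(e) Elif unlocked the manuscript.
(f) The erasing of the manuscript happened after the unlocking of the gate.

(c), (f)

(a) Not entailed — 'hastily' adds information not in the original event.
(b) Not entailed — 'silently' adds information not in the original event.
(c) Entailed — 'Elif opened the hatch' is causative; it entails the inchoative 'the hatch opened'.
(d) Not entailed — the trowel is the instrument, not what was erased.
(e) Not entailed — Elif unlocked the gate, not the manuscript; the manuscript belongs to the erasing event.
(f) Entailed — the narrative places the unlocking before the erasing.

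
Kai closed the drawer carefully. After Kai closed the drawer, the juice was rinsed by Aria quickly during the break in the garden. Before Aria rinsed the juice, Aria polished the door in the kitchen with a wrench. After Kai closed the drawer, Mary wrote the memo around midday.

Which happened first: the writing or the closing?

The connectives place the closing before the writing.

the closing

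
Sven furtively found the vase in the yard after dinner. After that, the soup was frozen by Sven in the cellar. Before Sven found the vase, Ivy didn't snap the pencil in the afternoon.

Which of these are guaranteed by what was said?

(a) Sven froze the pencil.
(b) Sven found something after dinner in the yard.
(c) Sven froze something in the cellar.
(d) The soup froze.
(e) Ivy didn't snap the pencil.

(b), (c), (d)

(a) Not entailed — Sven froze the soup, not the pencil; the pencil belongs to the snapping event.
(b) Entailed — dropping 'furtively' and generalizing the patient leaves a sub-description the original still satisfies.
(c) Entailed — generalizing the patient leaves a sub-description the original still satisfies.
(d) Entailed — 'Sven froze the soup' is causative; it entails the inchoative 'the soup froze'.
(e) Not entailed — dropping 'in the afternoon' under negation is not valid — the original leaves open that Ivy snapped the pencil some other way.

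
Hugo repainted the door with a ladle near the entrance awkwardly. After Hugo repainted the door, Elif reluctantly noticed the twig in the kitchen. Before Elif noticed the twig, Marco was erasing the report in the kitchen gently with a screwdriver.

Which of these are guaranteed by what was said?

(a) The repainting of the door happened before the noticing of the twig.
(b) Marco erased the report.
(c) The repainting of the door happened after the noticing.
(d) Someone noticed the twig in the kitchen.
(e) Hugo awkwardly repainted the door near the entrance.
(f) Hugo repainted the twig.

(a), (d), (e)

(a) Entailed — the narrative places the repainting before the noticing.
(b) Not entailed — 'was erasing' is progressive on an accomplishment; it does not entail the completed 'erased'.
(c) Not entailed — the narrative places the repainting before the noticing, not after.
(d) Entailed — every conjunct here is already in the original noticing event.
(e) Entailed — this follows by dropping conjuncts from the repainting event's description.
(f) Not entailed — Hugo repainted the door, not the twig; the twig belongs to the noticing event.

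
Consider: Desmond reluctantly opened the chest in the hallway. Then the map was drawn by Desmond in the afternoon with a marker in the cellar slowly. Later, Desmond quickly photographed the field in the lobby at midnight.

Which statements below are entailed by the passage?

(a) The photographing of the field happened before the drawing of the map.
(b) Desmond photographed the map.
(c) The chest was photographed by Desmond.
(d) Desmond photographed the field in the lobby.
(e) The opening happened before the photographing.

(d), (e)

(a) Not entailed — the narrative places the drawing before the photographing, not after.
(b) Not entailed — Desmond photographed the field, not the map; the map belongs to the drawing event.
(c) Not entailed — Desmond photographed the field, not the chest; the chest belongs to the opening event.
(d) Entailed — this follows by dropping conjuncts from the photographing event's description.
(e) Entailed — the narrative places the opening before the photographing.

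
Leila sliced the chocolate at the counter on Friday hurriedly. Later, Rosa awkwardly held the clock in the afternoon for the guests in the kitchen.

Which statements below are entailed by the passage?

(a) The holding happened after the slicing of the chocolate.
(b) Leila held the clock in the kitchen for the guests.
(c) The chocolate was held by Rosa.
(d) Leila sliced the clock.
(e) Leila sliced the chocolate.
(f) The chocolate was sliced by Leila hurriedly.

(a) Entailed — the narrative places the slicing before the holding.
(b) Not entailed — the passage has Rosa holding the clock, not Leila.
(c) Not entailed — Rosa held the clock, not the chocolate; the chocolate belongs to the slicing event.
(d) Not entailed — Leila sliced the chocolate, not the clock; the clock belongs to the holding event.
(e) Entailed — dropping 'at the counter', 'hurriedly', 'on Friday' leaves a sub-description the original still satisfies.
(f) Entailed — dropping 'at the counter', 'on Friday' leaves a sub-description the original still satisfies.

(a), (e), (f)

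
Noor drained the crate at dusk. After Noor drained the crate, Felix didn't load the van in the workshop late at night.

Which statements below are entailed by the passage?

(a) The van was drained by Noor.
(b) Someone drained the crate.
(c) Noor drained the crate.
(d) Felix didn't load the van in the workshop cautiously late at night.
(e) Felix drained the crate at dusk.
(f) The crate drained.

(a) Not entailed — Noor drained the crate, not the van; the van belongs to the loading event.
(b) Entailed — this follows by dropping conjuncts from the draining event's description.
(c) Entailed — the original entails any weakening of itself; this just drops 'at dusk'.
(d) Entailed — under negation, adding a further restriction is entailed: if no such loading event occurred, none occurred cautiously either.
(e) Not entailed — the passage has Noor draining the crate, not Felix.
(f) Entailed — 'Noor drained the crate' is causative; it entails the inchoative 'the crate drained'.

(b), (c), (d), (f)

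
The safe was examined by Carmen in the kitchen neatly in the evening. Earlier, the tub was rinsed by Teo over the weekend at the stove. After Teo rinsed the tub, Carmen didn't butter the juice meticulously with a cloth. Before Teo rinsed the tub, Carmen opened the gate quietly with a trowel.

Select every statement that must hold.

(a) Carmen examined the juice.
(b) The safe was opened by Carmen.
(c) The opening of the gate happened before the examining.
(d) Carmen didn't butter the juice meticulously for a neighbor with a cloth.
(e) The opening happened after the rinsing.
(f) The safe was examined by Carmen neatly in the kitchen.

(a) Not entailed — Carmen examined the safe, not the juice; the juice belongs to the buttering event.
(b) Not entailed — Carmen opened the gate, not the safe; the safe belongs to the examining event.
(c) Entailed — the narrative places the opening before the examining.
(d) Entailed — under negation, adding a further restriction is entailed: if no such buttering event occurred, none occurred for a neighbor either.
(e) Not entailed — the narrative places the opening before the rinsing, not after.
(f) Entailed — the original entails any weakening of itself; this just drops 'in the evening'.

(c), (d), (f)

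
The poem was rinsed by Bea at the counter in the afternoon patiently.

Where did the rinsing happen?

'at the counter' marks the location of the rinsing event.

at the counter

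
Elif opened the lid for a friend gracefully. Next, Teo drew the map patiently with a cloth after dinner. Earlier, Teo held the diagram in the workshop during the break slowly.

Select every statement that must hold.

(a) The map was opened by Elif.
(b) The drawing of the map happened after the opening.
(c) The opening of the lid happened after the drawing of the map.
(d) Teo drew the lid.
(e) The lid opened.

(b), (e)

(a) Not entailed — Elif opened the lid, not the map; the map belongs to the drawing event.
(b) Entailed — the narrative places the opening before the drawing.
(c) Not entailed — the narrative places the opening before the drawing, not after.
(d) Not entailed — Teo drew the map, not the lid; the lid belongs to the opening event.
(e) Entailed — 'Elif opened the lid' is causative; it entails the inchoative 'the lid opened'.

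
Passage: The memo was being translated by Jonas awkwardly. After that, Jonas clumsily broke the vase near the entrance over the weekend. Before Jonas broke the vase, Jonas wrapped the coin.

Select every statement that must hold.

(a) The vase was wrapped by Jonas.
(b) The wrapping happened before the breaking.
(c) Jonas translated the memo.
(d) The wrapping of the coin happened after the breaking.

(b)

(a) Not entailed — Jonas wrapped the coin, not the vase; the vase belongs to the breaking event.
(b) Entailed — the narrative places the wrapping before the breaking.
(c) Not entailed — 'was translating' is progressive on an accomplishment; it does not entail the completed 'translated'.
(d) Not entailed — the narrative places the wrapping before the breaking, not after.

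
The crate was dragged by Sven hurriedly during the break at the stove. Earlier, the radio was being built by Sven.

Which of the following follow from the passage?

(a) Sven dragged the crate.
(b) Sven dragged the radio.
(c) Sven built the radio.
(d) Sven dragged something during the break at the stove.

(a), (d)

(a) Entailed — this follows by dropping conjuncts from the dragging event's description.
(b) Not entailed — Sven dragged the crate, not the radio; the radio belongs to the building event.
(c) Not entailed — 'was building' is progressive on an accomplishment; it does not entail the completed 'built'.
(d) Entailed — the original entails any weakening of itself; this just drops 'hurriedly' and generalizes the patient.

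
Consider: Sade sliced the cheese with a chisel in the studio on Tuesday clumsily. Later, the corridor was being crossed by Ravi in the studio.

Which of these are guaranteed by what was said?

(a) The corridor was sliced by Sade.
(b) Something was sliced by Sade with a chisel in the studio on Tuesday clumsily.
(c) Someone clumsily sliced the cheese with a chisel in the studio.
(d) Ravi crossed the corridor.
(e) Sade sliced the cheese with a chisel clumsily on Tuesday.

(a) Not entailed — Sade sliced the cheese, not the corridor; the corridor belongs to the crossing event.
(b) Entailed — generalizing the patient leaves a sub-description the original still satisfies.
(c) Entailed — the original entails any weakening of itself; this just drops 'on Tuesday' and generalizes the agent.
(d) Not entailed — 'was crossing' is progressive on an accomplishment; it does not entail the completed 'crossed'.
(e) Entailed — this follows by dropping conjuncts from the slicing event's description.

(b), (c), (e)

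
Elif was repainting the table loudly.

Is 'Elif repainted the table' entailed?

'was repainting' is progressive; for an accomplishment like 'repaint the table', it doesn't entail completion.

no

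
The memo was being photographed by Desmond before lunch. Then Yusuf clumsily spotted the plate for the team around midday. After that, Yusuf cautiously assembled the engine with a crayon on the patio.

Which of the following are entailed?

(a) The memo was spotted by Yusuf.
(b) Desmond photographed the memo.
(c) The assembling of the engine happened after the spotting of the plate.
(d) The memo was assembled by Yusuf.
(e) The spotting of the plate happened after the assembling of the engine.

(c)

(a) Not entailed — Yusuf spotted the plate, not the memo; the memo belongs to the photographing event.
(b) Not entailed — 'was photographing' is progressive on an accomplishment; it does not entail the completed 'photographed'.
(c) Entailed — the narrative places the spotting before the assembling.
(d) Not entailed — Yusuf assembled the engine, not the memo; the memo belongs to the photographing event.
(e) Not entailed — the narrative places the spotting before the assembling, not after.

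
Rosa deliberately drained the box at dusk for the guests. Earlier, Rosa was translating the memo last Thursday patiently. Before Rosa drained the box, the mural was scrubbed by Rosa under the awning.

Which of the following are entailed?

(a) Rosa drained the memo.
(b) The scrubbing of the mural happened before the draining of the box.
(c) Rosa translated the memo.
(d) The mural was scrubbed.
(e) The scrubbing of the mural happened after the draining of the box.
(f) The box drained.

(b), (d), (f)

(a) Not entailed — Rosa drained the box, not the memo; the memo belongs to the translating event.
(b) Entailed — the narrative places the scrubbing before the draining.
(c) Not entailed — 'was translating' is progressive on an accomplishment; it does not entail the completed 'translated'.
(d) Entailed — every conjunct here is already in the original scrubbing event.
(e) Not entailed — the narrative places the scrubbing before the draining, not after.
(f) Entailed — 'Rosa drained the box' is causative; it entails the inchoative 'the box drained'.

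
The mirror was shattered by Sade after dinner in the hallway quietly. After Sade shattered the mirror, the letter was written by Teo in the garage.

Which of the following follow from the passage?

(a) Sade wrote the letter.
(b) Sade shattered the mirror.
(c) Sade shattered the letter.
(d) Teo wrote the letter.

(b), (d)

(a) Not entailed — the passage has Teo writing the letter, not Sade.
(b) Entailed — every conjunct here is already in the original shattering event.
(c) Not entailed — Sade shattered the mirror, not the letter; the letter belongs to the writing event.
(d) Entailed — the original entails any weakening of itself; this just drops 'in the garage'.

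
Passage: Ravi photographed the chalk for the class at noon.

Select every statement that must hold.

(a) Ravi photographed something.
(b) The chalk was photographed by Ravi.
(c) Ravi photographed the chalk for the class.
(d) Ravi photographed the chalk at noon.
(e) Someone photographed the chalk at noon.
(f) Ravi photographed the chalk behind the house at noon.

(a), (b), (c), (d), (e)

(a) Entailed — this follows by dropping conjuncts from the photographing event's description.
(b) Entailed — every conjunct here is already in the original photographing event.
(c) Entailed — this follows by dropping conjuncts from the photographing event's description.
(d) Entailed — dropping 'for the class' leaves a sub-description the original still satisfies.
(e) Entailed — dropping 'for the class' and generalizing the agent leaves a sub-description the original still satisfies.
(f) Not entailed — 'behind the house' adds information not in the original event.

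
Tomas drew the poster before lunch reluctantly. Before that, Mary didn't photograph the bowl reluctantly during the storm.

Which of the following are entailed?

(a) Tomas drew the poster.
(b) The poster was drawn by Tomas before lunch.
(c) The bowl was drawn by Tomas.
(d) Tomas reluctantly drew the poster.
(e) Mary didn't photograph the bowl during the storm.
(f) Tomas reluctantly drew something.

(a), (b), (d), (f)

(a) Entailed — this follows by dropping conjuncts from the drawing event's description.
(b) Entailed — this follows by dropping conjuncts from the drawing event's description.
(c) Not entailed — Tomas drew the poster, not the bowl; the bowl belongs to the photographing event.
(d) Entailed — the original entails any weakening of itself; this just drops 'before lunch'.
(e) Not entailed — dropping 'reluctantly' under negation is not valid — the original leaves open that Mary photographed the bowl some other way.
(f) Entailed — the original entails any weakening of itself; this just drops 'before lunch' and generalizes the patient.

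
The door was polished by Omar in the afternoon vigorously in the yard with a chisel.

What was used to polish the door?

a chisel

'with a chisel' marks the instrument of the polishing event.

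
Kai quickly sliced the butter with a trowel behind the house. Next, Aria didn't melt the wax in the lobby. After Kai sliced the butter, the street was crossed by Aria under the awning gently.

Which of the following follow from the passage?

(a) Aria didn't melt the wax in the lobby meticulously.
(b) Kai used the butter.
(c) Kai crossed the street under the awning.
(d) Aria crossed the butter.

(a) Entailed — under negation, adding a further restriction is entailed: if no such melting event occurred, none occurred meticulously either.
(b) Not entailed — the butter is the patient, not an instrument — Kai used a trowel.
(c) Not entailed — the passage has Aria crossing the street, not Kai.
(d) Not entailed — Aria crossed the street, not the butter; the butter belongs to the slicing event.

(a)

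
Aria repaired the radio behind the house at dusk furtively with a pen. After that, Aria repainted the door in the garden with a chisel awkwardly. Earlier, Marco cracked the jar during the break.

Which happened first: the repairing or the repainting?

the repairing

The connectives place the repairing before the repainting.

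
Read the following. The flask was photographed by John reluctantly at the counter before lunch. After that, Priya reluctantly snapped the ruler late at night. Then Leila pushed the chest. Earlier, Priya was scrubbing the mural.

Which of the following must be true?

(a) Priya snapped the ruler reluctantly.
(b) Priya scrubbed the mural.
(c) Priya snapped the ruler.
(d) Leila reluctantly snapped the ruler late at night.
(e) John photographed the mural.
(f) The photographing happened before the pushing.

(a), (b), (c), (f)

(a) Entailed — every conjunct here is already in the original snapping event.
(b) Entailed — 'scrub' is an activity; 'was scrubbing' entails that some scrubbing happened, so 'scrubbed' holds.
(c) Entailed — this follows by dropping conjuncts from the snapping event's description.
(d) Not entailed — the passage has Priya snapping the ruler, not Leila.
(e) Not entailed — John photographed the flask, not the mural; the mural belongs to the scrubbing event.
(f) Entailed — the narrative places the photographing before the pushing.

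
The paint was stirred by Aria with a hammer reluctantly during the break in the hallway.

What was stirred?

'the paint' marks the patient of the stirring event.

the paint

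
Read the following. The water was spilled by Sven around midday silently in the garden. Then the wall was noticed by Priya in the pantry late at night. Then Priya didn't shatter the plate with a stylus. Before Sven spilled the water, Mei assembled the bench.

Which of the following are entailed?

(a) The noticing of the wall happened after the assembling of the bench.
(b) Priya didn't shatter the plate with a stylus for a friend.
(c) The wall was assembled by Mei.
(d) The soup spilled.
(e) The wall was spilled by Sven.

(a), (b)

(a) Entailed — the narrative places the assembling before the noticing.
(b) Entailed — under negation, adding a further restriction is entailed: if no such shattering event occurred, none occurred for a friend either.
(c) Not entailed — Mei assembled the bench, not the wall; the wall belongs to the noticing event.
(d) Not entailed — the water is what spilled, not the soup.
(e) Not entailed — Sven spilled the water, not the wall; the wall belongs to the noticing event.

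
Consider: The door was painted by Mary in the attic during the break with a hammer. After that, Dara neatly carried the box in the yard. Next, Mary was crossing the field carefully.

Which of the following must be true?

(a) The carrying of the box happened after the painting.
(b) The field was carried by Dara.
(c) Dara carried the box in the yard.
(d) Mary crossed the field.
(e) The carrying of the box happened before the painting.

(a) Entailed — the narrative places the painting before the carrying.
(b) Not entailed — Dara carried the box, not the field; the field belongs to the crossing event.
(c) Entailed — the original entails any weakening of itself; this just drops 'neatly'.
(d) Not entailed — 'was crossing' is progressive on an accomplishment; it does not entail the completed 'crossed'.
(e) Not entailed — the narrative places the painting before the carrying, not after.

(a), (c)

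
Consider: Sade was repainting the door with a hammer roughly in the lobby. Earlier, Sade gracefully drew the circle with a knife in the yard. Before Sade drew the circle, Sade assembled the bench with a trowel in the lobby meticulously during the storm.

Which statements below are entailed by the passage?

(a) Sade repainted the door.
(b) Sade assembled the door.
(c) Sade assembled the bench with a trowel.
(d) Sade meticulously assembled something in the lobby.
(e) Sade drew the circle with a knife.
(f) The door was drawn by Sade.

(a) Not entailed — 'was repainting' is progressive on an accomplishment; it does not entail the completed 'repainted'.
(b) Not entailed — Sade assembled the bench, not the door; the door belongs to the repainting event.
(c) Entailed — dropping 'during the storm', 'meticulously', 'in the lobby' leaves a sub-description the original still satisfies.
(d) Entailed — every conjunct here is already in the original assembling event.
(e) Entailed — the original entails any weakening of itself; this just drops 'in the yard', 'gracefully'.
(f) Not entailed — Sade drew the circle, not the door; the door belongs to the repainting event.

(c), (d), (e)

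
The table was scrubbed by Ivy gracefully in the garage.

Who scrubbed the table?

Ivy

'Ivy' marks the agent of the scrubbing event.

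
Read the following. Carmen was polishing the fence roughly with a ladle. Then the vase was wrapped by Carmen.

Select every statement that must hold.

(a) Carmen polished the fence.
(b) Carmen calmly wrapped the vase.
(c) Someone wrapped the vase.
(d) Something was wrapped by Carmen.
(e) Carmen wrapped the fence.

(a) Entailed — 'polish' is an activity; 'was polishing' entails that some polishing happened, so 'polished' holds.
(b) Not entailed — 'calmly' adds information not in the original event.
(c) Entailed — the original entails any weakening of itself; this just generalizes the agent.
(d) Entailed — every conjunct here is already in the original wrapping event.
(e) Not entailed — Carmen wrapped the vase, not the fence; the fence belongs to the polishing event.

(a), (c), (d)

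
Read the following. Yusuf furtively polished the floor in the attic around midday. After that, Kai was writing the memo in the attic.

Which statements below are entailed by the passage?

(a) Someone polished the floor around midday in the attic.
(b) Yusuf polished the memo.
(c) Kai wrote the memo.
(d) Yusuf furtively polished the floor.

(a), (d)

(a) Entailed — this follows by dropping conjuncts from the polishing event's description.
(b) Not entailed — Yusuf polished the floor, not the memo; the memo belongs to the writing event.
(c) Not entailed — 'was writing' is progressive on an accomplishment; it does not entail the completed 'wrote'.
(d) Entailed — dropping 'in the attic', 'around midday' leaves a sub-description the original still satisfies.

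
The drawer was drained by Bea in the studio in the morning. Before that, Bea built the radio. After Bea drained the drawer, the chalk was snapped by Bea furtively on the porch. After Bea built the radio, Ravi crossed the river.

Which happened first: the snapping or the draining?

the draining

The connectives place the draining before the snapping.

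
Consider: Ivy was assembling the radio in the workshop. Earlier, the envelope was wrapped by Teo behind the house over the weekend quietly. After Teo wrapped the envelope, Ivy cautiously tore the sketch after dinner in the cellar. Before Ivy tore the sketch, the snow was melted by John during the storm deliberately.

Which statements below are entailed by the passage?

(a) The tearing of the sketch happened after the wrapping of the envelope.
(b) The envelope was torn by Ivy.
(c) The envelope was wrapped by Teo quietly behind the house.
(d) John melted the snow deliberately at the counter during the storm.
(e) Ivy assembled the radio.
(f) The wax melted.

(a) Entailed — the narrative places the wrapping before the tearing.
(b) Not entailed — Ivy tore the sketch, not the envelope; the envelope belongs to the wrapping event.
(c) Entailed — dropping 'over the weekend' leaves a sub-description the original still satisfies.
(d) Not entailed — 'at the counter' adds information not in the original event.
(e) Not entailed — 'was assembling' is progressive on an accomplishment; it does not entail the completed 'assembled'.
(f) Not entailed — the snow is what melted, not the wax.

(a), (c)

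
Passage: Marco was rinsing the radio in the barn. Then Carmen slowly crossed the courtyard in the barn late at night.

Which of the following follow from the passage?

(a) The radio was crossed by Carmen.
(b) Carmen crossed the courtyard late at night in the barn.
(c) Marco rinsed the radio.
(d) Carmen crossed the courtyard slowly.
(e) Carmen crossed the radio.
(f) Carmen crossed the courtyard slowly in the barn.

(b), (c), (d), (f)

(a) Not entailed — Carmen crossed the courtyard, not the radio; the radio belongs to the rinsing event.
(b) Entailed — the original entails any weakening of itself; this just drops 'slowly'.
(c) Entailed — 'rinse' is an activity; 'was rinsing' entails that some rinsing happened, so 'rinsed' holds.
(d) Entailed — dropping 'in the barn', 'late at night' leaves a sub-description the original still satisfies.
(e) Not entailed — Carmen crossed the courtyard, not the radio; the radio belongs to the rinsing event.
(f) Entailed — the original entails any weakening of itself; this just drops 'late at night'.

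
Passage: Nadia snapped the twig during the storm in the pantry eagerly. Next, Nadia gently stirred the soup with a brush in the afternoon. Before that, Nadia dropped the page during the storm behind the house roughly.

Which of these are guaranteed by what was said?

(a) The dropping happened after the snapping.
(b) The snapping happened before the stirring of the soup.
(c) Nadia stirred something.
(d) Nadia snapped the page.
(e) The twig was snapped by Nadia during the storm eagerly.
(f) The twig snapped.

(a) Not entailed — the narrative doesn't order the snapping relative to the dropping.
(b) Entailed — the narrative places the snapping before the stirring.
(c) Entailed — the original entails any weakening of itself; this just drops 'with a brush', 'gently', 'in the afternoon' and generalizes the patient.
(d) Not entailed — Nadia snapped the twig, not the page; the page belongs to the dropping event.
(e) Entailed — the original entails any weakening of itself; this just drops 'in the pantry'.
(f) Entailed — 'Nadia snapped the twig' is causative; it entails the inchoative 'the twig snapped'.

(b), (c), (e), (f)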